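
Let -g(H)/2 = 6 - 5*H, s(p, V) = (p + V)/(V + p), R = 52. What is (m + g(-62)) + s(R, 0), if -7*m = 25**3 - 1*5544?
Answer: -14498/7 ≈ -2071.1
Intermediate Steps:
s(p, V) = 1 (s(p, V) = (V + p)/(V + p) = 1)
g(H) = -12 + 10*H (g(H) = -2*(6 - 5*H) = -12 + 10*H)
m = -10081/7 (m = -(25**3 - 1*5544)/7 = -(15625 - 5544)/7 = -1/7*10081 = -10081/7 ≈ -1440.1)
(m + g(-62)) + s(R, 0) = (-10081/7 + (-12 + 10*(-62))) + 1 = (-10081/7 + (-12 - 620)) + 1 = (-10081/7 - 632) + 1 = -14505/7 + 1 = -14498/7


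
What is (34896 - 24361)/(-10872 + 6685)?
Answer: -10535/4187 ≈ -2.5161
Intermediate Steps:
(34896 - 24361)/(-10872 + 6685) = 10535/(-4187) = 10535*(-1/4187) = -10535/4187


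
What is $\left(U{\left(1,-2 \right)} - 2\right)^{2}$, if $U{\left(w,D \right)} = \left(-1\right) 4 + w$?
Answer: $25$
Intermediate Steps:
$U{\left(w,D \right)} = -4 + w$
$\left(U{\left(1,-2 \right)} - 2\right)^{2} = \left(\left(-4 + 1\right) - 2\right)^{2} = \left(-3 - 2\right)^{2} = \left(-5\right)^{2} = 25$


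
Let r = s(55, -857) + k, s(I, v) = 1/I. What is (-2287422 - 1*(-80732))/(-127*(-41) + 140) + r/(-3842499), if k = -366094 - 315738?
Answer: -155385236649559/376673772805 ≈ -412.52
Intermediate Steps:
k = -681832
r = -37500759/55 (r = 1/55 - 681832 = -37500759/55 ≈ -6.8183e+5)
(-2287422 - 1*(-80732))/(-127*(-41) + 140) + r/(-3842499) = (-2287422 - 1*(-80732))/(-127*(-41) + 140) - 37500759/55/(-3842499) = (-2287422 + 80732)/(5207 + 140) - 37500759/55*(-1/3842499) = -2206690/5347 + 12500253/70445815 = -155385236649559/376673772805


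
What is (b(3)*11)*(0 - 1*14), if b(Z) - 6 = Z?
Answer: -1386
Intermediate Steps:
b(Z) = 6 + Z
(b(3)*11)*(0 - 1*14) = ((6 + 3)*11)*(0 - 1*14) = (9*11)*(0 - 14) = 99*(-14) = -1386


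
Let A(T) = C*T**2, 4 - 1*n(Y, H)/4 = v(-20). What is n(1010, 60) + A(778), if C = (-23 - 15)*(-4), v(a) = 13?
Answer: 92003132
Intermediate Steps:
C = 152 (C = -38*(-4) = 152)
n(Y, H) = -36 (n(Y, H) = 16 - 4*13 = 16 - 52 = -36)
A(T) = 152*T**2
n(1010, 60) + A(778) = -36 + 152*778**2 = -36 + 152*605284 = -36 + 92003168 = 92003132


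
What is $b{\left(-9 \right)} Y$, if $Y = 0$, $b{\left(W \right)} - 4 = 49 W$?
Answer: $0$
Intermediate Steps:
$b{\left(W \right)} = 4 + 49 W$
$b{\left(-9 \right)} Y = \left(4 + 49 \left(-9\right)\right) 0 = \left(4 - 441\right) 0 = \left(-437\right) 0 = 0$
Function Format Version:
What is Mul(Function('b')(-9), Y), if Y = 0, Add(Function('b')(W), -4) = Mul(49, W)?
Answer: 0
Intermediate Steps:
Function('b')(W) = Add(4, Mul(49, W))
Mul(Function('b')(-9), Y) = Mul(Add(4, Mul(49, -9)), 0) = Mul(Add(4, -441), 0) = Mul(-437, 0) = 0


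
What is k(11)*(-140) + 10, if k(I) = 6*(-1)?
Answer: 850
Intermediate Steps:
k(I) = -6
k(11)*(-140) + 10 = -6*(-140) + 10 = 840 + 10 = 850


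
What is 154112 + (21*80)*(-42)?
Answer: 83552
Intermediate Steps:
154112 + (21*80)*(-42) = 154112 + 1680*(-42) = 154112 - 70560 = 83552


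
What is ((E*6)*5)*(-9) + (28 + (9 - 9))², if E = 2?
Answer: 244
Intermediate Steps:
((E*6)*5)*(-9) + (28 + (9 - 9))² = ((2*6)*5)*(-9) + (28 + (9 - 9))² = (12*5)*(-9) + (28 + 0)² = 60*(-9) + 28² = -540 + 784 = 244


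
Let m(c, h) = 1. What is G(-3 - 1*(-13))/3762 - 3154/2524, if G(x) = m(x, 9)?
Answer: -1482853/1186911 ≈ -1.2493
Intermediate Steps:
G(x) = 1
G(-3 - 1*(-13))/3762 - 3154/2524 = 1/3762 - 3154/2524 = 1*(1/3762) - 3154*1/2524 = 1/3762 - 1577/1262 = -1482853/1186911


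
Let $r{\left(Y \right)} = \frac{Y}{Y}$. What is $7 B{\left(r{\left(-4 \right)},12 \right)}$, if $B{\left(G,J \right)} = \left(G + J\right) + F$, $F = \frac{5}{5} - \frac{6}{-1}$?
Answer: $140$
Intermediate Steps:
$F = 7$ ($F = 5 \cdot \frac{1}{5} - -6 = 1 + 6 = 7$)
$r{\left(Y \right)} = 1$
$B{\left(G,J \right)} = 7 + G + J$ ($B{\left(G,J \right)} = \left(G + J\right) + 7 = 7 + G + J$)
$7 B{\left(r{\left(-4 \right)},12 \right)} = 7 \left(7 + 1 + 12\right) = 7 \cdot 20 = 140$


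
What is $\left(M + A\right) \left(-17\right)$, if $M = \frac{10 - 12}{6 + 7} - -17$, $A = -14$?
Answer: $- \frac{629}{13} \approx -48.385$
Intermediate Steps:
$M = \frac{219}{13}$ ($M = - \frac{2}{13} + 17 = \frac{219}{13} \approx 16.846$)
$\left(M + A\right) \left(-17\right) = \left(\frac{219}{13} - 14\right) \left(-17\right) = \frac{37}{13} \left(-17\right) = - \frac{629}{13}$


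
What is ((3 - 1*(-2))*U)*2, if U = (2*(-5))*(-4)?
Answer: 400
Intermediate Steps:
U = 40 (U = -10*(-4) = 40)
((3 - 1*(-2))*U)*2 = ((3 - 1*(-2))*40)*2 = ((3 + 2)*40)*2 = (5*40)*2 = 200*2 = 400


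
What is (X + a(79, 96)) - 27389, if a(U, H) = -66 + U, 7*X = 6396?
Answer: -185236/7 ≈ -26462.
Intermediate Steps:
X = 6396/7 (X = (⅐)*6396 = 6396/7 ≈ 913.71)
(X + a(79, 96)) - 27389 = (6396/7 + (-66 + 79)) - 27389 = (6396/7 + 13) - 27389 = 6487/7 - 27389 = -185236/7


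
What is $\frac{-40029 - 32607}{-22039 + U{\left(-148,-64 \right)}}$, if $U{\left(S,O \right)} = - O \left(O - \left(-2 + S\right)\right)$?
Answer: $\frac{72636}{16535} \approx 4.3929$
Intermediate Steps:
$U{\left(S,O \right)} = - O \left(2 + O - S\right)$
$\frac{-40029 - 32607}{-22039 + U{\left(-148,-64 \right)}} = \frac{-40029 - 32607}{-22039 - 64 \left(-2 - 148 - -64\right)} = - \frac{72636}{-22039 - 64 \left(-2 - 148 + 64\right)} = - \frac{72636}{-22039 - -5504} = - \frac{72636}{-22039 + 5504} = - \frac{72636}{-16535} = \left(-72636\right) \left(- \frac{1}{16535}\right) = \frac{72636}{16535}$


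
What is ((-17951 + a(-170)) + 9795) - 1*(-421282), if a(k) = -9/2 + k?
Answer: 825903/2 ≈ 4.1295e+5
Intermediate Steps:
a(k) = -9/2 + k (a(k) = (½)*(-9) + k = -9/2 + k)
((-17951 + a(-170)) + 9795) - 1*(-421282) = ((-17951 + (-9/2 - 170)) + 9795) - 1*(-421282) = ((-17951 - 349/2) + 9795) + 421282 = (-36251/2 + 9795) + 421282 = -16661/2 + 421282 = 825903/2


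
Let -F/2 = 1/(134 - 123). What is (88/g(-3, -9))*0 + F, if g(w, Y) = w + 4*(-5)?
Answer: -2/11 ≈ -0.18182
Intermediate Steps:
g(w, Y) = -20 + w (g(w, Y) = w - 20 = -20 + w)
F = -2/11 (F = -2/(134 - 123) = -2/11 ≈ -0.18182)
(88/g(-3, -9))*0 + F = (88/(-20 - 3))*0 - 2/11 = (88/(-23))*0 - 2/11 = (88*(-1/23))*0 - 2/11 = -88/23*0 - 2/11 = 0 - 2/11 = -2/11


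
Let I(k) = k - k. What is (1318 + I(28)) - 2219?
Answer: -901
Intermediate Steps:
I(k) = 0
(1318 + I(28)) - 2219 = (1318 + 0) - 2219 = 1318 - 2219 = -901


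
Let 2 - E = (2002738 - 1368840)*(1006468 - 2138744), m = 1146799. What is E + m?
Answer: 717748638649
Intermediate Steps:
E = 717747491850 (E = 2 - (2002738 - 1368840)*(1006468 - 2138744) = 2 - 633898*(-1132276) = 2 - 1*(-717747491848) = 2 + 717747491848 = 717747491850)
E + m = 717747491850 + 1146799 = 717748638649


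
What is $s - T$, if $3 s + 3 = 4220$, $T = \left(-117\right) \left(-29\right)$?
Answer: $- \frac{5962}{3} \approx -1987.3$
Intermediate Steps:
$T = 3393$
$s = \frac{4217}{3}$ ($s = -1 + \frac{1}{3} \cdot 4220 = -1 + \frac{4220}{3} = \frac{4217}{3} \approx 1405.7$)
$s - T = \frac{4217}{3} - 3393 = - \frac{5962}{3}$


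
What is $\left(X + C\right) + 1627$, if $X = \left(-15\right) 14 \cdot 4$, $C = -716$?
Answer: $71$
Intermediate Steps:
$X = -840$ ($X = \left(-210\right) 4 = -840$)
$\left(X + C\right) + 1627 = \left(-840 - 716\right) + 1627 = -1556 + 1627 = 71$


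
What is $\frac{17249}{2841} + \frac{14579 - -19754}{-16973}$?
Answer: $\frac{195227224}{48220293} \approx 4.0487$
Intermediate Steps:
$\frac{17249}{2841} + \frac{14579 - -19754}{-16973} = 17249 \cdot \frac{1}{2841} + \left(14579 + 19754\right) \left(- \frac{1}{16973}\right) = \frac{17249}{2841} + 34333 \left(- \frac{1}{16973}\right) = \frac{17249}{2841} - \frac{34333}{16973} = \frac{195227224}{48220293}$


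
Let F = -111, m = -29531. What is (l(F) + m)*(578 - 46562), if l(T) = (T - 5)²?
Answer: 739192800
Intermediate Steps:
l(T) = (-5 + T)²
(l(F) + m)*(578 - 46562) = ((-5 - 111)² - 29531)*(578 - 46562) = ((-116)² - 29531)*(-45984) = (13456 - 29531)*(-45984) = -16075*(-45984) = 739192800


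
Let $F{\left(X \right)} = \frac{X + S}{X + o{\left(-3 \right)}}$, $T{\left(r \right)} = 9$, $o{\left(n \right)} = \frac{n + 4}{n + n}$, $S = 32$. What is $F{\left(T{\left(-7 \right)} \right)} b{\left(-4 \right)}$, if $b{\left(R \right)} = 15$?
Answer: $\frac{3690}{53} \approx 69.623$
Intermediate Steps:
$o{\left(n \right)} = \frac{4 + n}{2 n}$
$F{\left(X \right)} = \frac{32 + X}{- \frac{1}{6} + X}$ ($F{\left(X \right)} = \frac{X + 32}{X + \frac{4 - 3}{2 \left(-3\right)}} = \frac{32 + X}{X + \frac{1}{2} \left(- \frac{1}{3}\right) 1} = \frac{32 + X}{X - \frac{1}{6}} = \frac{32 + X}{- \frac{1}{6} + X}$)
$F{\left(T{\left(-7 \right)} \right)} b{\left(-4 \right)} = \frac{6 \left(32 + 9\right)}{-1 + 6 \cdot 9} \cdot 15 = 6 \frac{1}{-1 + 54} \cdot 41 \cdot 15 = 6 \cdot \frac{1}{53} \cdot 41 \cdot 15 = \frac{246}{53} \cdot 15 = \frac{3690}{53}$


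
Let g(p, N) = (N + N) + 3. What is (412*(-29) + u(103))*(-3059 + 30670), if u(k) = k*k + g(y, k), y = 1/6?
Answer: -31200430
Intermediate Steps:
y = 1/6 ≈ 0.16667
g(p, N) = 3 + 2*N (g(p, N) = 2*N + 3 = 3 + 2*N)
u(k) = 3 + k**2 + 2*k (u(k) = k*k + (3 + 2*k) = k**2 + (3 + 2*k) = 3 + k**2 + 2*k)
(412*(-29) + u(103))*(-3059 + 30670) = (412*(-29) + (3 + 103**2 + 2*103))*(-3059 + 30670) = (-11948 + (3 + 10609 + 206))*27611 = (-11948 + 10818)*27611 = -1130*27611 = -31200430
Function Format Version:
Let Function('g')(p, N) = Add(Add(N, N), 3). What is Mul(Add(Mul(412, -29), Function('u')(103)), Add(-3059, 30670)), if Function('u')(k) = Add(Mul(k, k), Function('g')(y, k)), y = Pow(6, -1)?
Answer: -31200430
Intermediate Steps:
y = Rational(1, 6) ≈ 0.16667
Function('g')(p, N) = Add(3, Mul(2, N)) (Function('g')(p, N) = Add(Mul(2, N), 3) = Add(3, Mul(2, N)))
Function('u')(k) = Add(3, Pow(k, 2), Mul(2, k)) (Function('u')(k) = Add(Mul(k, k), Add(3, Mul(2, k))) = Add(Pow(k, 2), Add(3, Mul(2, k))) = Add(3, Pow(k, 2), Mul(2, k)))
Mul(Add(Mul(412, -29), Function('u')(103)), Add(-3059, 30670)) = Mul(Add(Mul(412, -29), Add(3, Pow(103, 2), Mul(2, 103))), Add(-3059, 30670)) = Mul(Add(-11948, Add(3, 10609, 206)), 27611) = Mul(Add(-11948, 10818), 27611) = Mul(-1130, 27611) = -31200430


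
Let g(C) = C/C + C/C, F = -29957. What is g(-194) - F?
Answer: 29959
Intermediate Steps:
g(C) = 2 (g(C) = 1 + 1 = 2)
g(-194) - F = 2 - 1*(-29957) = 2 + 29957 = 29959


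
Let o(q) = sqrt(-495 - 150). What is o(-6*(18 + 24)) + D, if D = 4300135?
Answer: 4300135 + I*sqrt(645) ≈ 4.3001e+6 + 25.397*I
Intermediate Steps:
o(q) = I*sqrt(645) (o(q) = sqrt(-645) = I*sqrt(645))
o(-6*(18 + 24)) + D = I*sqrt(645) + 4300135 = 4300135 + I*sqrt(645)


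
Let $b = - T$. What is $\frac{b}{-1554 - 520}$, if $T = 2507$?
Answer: $\frac{2507}{2074} \approx 1.2088$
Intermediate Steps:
$b = -2507$ ($b = \left(-1\right) 2507 = -2507$)
$\frac{b}{-1554 - 520} = - \frac{2507}{-1554 - 520} = - \frac{2507}{-2074} = \left(-2507\right) \left(- \frac{1}{2074}\right) = \frac{2507}{2074}$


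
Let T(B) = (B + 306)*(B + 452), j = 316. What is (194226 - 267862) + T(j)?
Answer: 404060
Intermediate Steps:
T(B) = (306 + B)*(452 + B)
(194226 - 267862) + T(j) = (194226 - 267862) + (138312 + 316² + 758*316) = -73636 + (138312 + 99856 + 239528) = -73636 + 477696 = 404060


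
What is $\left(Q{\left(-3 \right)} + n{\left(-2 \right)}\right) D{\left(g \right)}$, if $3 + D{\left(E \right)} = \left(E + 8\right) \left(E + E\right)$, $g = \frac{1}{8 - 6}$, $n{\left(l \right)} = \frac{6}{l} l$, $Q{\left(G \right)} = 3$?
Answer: $\frac{99}{2} \approx 49.5$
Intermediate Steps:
$n{\left(l \right)} = 6$
$g = \frac{1}{2} \approx 0.5$
$D{\left(E \right)} = -3 + 2 E \left(8 + E\right)$ ($D{\left(E \right)} = -3 + \left(E + 8\right) \left(E + E\right) = -3 + \left(8 + E\right) 2 E = -3 + 2 E \left(8 + E\right)$)
$\left(Q{\left(-3 \right)} + n{\left(-2 \right)}\right) D{\left(g \right)} = \left(3 + 6\right) \left(-3 + \frac{2}{4} + 16 \cdot \frac{1}{2}\right) = 9 \left(-3 + 2 \cdot \frac{1}{4} + 8\right) = 9 \left(-3 + \frac{1}{2} + 8\right) = 9 \cdot \frac{11}{2} = \frac{99}{2}$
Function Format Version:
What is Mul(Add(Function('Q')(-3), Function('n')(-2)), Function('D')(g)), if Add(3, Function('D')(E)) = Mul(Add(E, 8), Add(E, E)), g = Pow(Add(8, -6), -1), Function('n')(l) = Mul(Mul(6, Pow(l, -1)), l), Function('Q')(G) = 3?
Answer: Rational(99, 2) ≈ 49.500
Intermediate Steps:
Function('n')(l) = 6
g = Rational(1, 2) (g = Pow(2, -1) = Rational(1, 2) ≈ 0.50000)
Function('D')(E) = Add(-3, Mul(2, E, Add(8, E))) (Function('D')(E) = Add(-3, Mul(Add(E, 8), Add(E, E))) = Add(-3, Mul(Add(8, E), Mul(2, E))) = Add(-3, Mul(2, E, Add(8, E))))
Mul(Add(Function('Q')(-3), Function('n')(-2)), Function('D')(g)) = Mul(Add(3, 6), Add(-3, Mul(2, Pow(Rational(1, 2), 2)), Mul(16, Rational(1, 2)))) = Mul(9, Add(-3, Mul(2, Rational(1, 4)), 8)) = Mul(9, Add(-3, Rational(1, 2), 8)) = Mul(9, Rational(11, 2)) = Rational(99, 2)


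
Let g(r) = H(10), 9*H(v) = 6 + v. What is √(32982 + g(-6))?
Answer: √296854/3 ≈ 181.61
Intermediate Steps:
H(v) = ⅔ + v/9 (H(v) = (6 + v)/9 = ⅔ + v/9)
g(r) = 16/9 (g(r) = ⅔ + (⅑)*10 = ⅔ + 10/9 = 16/9)
√(32982 + g(-6)) = √(32982 + 16/9) = √(296854/9) = √296854/3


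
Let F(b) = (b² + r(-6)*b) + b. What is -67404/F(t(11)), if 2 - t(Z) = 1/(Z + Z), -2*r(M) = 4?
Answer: -10874512/301 ≈ -36128.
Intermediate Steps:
r(M) = -2 (r(M) = -½*4 = -2)
t(Z) = 2 - 1/(2*Z) (t(Z) = 2 - 1/(Z + Z) = 2 - 1/(2*Z))
F(b) = b² - b (F(b) = (b² - 2*b) + b = b² - b)
-67404/F(t(11)) = -67404*1/((-1 + (2 - ½/11))*(2 - ½/11)) = -67404*1/((-1 + (2 - ½*1/11))*(2 - ½*1/11)) = -67404*1/((-1 + (2 - 1/22))*(2 - 1/22)) = -67404*22/(43*(-1 + 43/22)) = -67404/((43/22)*(21/22)) = -67404/903/484 = -67404*484/903 = -10874512/301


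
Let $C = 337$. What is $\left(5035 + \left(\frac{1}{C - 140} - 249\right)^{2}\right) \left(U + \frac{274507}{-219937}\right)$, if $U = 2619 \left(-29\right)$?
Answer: $- \frac{43457335735599670286}{8535535033} \approx -5.0913 \cdot 10^{9}$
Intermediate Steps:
$U = -75951$
$\left(5035 + \left(\frac{1}{C - 140} - 249\right)^{2}\right) \left(U + \frac{274507}{-219937}\right) = \left(5035 + \left(\frac{1}{337 - 140} - 249\right)^{2}\right) \left(-75951 + \frac{274507}{-219937}\right) = \left(5035 + \left(\frac{1}{197} - 249\right)^{2}\right) \left(-75951 + 274507 \left(- \frac{1}{219937}\right)\right) = \left(5035 + \left(\frac{1}{197} - 249\right)^{2}\right) \left(-75951 - \frac{274507}{219937}\right) = \left(5035 + \left(- \frac{49052}{197}\right)^{2}\right) \left(- \frac{16704709594}{219937}\right) = \left(5035 + \frac{2406098704}{38809}\right) \left(- \frac{16704709594}{219937}\right) = \frac{2601502019}{38809} \left(- \frac{16704709594}{219937}\right) = - \frac{43457335735599670286}{8535535033}$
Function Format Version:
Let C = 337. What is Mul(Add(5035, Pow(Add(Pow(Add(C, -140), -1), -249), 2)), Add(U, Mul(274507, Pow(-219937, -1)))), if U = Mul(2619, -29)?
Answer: Rational(-43457335735599670286, 8535535033) ≈ -5.0913e+9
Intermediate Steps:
U = -75951
Mul(Add(5035, Pow(Add(Pow(Add(C, -140), -1), -249), 2)), Add(U, Mul(274507, Pow(-219937, -1)))) = Mul(Add(5035, Pow(Add(Pow(Add(337, -140), -1), -249), 2)), Add(-75951, Mul(274507, Pow(-219937, -1)))) = Mul(Add(5035, Pow(Add(Pow(197, -1), -249), 2)), Add(-75951, Mul(274507, Rational(-1, 219937)))) = Mul(Add(5035, Pow(Add(Rational(1, 197), -249), 2)), Add(-75951, Rational(-274507, 219937))) = Mul(Add(5035, Pow(Rational(-49052, 197), 2)), Rational(-16704709594, 219937)) = Mul(Add(5035, Rational(2406098704, 38809)), Rational(-16704709594, 219937)) = Mul(Rational(2601502019, 38809), Rational(-16704709594, 219937)) = Rational(-43457335735599670286, 8535535033)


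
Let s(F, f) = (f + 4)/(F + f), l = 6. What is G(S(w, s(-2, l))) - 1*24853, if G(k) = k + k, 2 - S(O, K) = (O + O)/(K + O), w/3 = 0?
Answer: -24849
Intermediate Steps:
w = 0 (w = 3*0 = 0)
s(F, f) = (4 + f)/(F + f)
S(O, K) = 2 - 2*O/(K + O) (S(O, K) = 2 - (O + O)/(K + O) = 2 - 2*O/(K + O))
G(k) = 2*k
G(S(w, s(-2, l))) - 1*24853 = 2*(2*((4 + 6)/(-2 + 6))/((4 + 6)/(-2 + 6) + 0)) - 1*24853 = 2*(2*(10/4)/(10/4 + 0)) - 24853 = 2*(2*((¼)*10)/((¼)*10 + 0)) - 24853 = 2*(2*(5/2)/(5/2 + 0)) - 24853 = 2*(2*(5/2)/(5/2)) - 24853 = 2*(2*(5/2)*(⅖)) - 24853 = 2*2 - 24853 = 4 - 24853 = -24849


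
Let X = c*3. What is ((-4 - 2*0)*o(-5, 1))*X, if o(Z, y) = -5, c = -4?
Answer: -240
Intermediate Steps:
X = -12 (X = -4*3 = -12)
((-4 - 2*0)*o(-5, 1))*X = ((-4 - 2*0)*(-5))*(-12) = ((-4 + 0)*(-5))*(-12) = -4*(-5)*(-12) = 20*(-12) = -240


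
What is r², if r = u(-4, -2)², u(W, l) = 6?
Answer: 1296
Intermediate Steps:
r = 36 (r = 6² = 36)
r² = 36² = 1296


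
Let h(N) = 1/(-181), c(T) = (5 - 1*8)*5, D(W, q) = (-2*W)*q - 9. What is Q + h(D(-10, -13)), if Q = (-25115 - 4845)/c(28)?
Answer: 1084549/543 ≈ 1997.3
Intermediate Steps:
D(W, q) = -9 - 2*W*q (D(W, q) = -2*W*q - 9 = -9 - 2*W*q)
c(T) = -15 (c(T) = (5 - 8)*5 = -3*5 = -15)
h(N) = -1/181
Q = 5992/3 (Q = (-25115 - 4845)/(-15) = -29960*(-1/15) = 5992/3 ≈ 1997.3)
Q + h(D(-10, -13)) = 5992/3 - 1/181 = 1084549/543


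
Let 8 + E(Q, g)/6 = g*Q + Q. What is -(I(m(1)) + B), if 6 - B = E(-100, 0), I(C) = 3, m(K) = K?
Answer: -657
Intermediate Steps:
E(Q, g) = -48 + 6*Q + 6*Q*g (E(Q, g) = -48 + 6*(g*Q + Q) = -48 + 6*(Q*g + Q) = -48 + 6*(Q + Q*g) = -48 + (6*Q + 6*Q*g) = -48 + 6*Q + 6*Q*g)
B = 654 (B = 6 - (-48 + 6*(-100) + 6*(-100)*0) = 6 - (-48 - 600 + 0) = 6 - 1*(-648) = 6 + 648 = 654)
-(I(m(1)) + B) = -(3 + 654) = -1*657 = -657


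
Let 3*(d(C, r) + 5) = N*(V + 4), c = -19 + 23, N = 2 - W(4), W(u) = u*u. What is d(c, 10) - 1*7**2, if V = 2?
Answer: -82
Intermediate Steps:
W(u) = u**2
N = -14 (N = 2 - 1*4**2 = 2 - 1*16 = 2 - 16 = -14)
c = 4
d(C, r) = -33 (d(C, r) = -5 + (-14*(2 + 4))/3 = -5 + (-14*6)/3 = -5 + (1/3)*(-84) = -5 - 28 = -33)
d(c, 10) - 1*7**2 = -33 - 1*7**2 = -33 - 1*49 = -33 - 49 = -82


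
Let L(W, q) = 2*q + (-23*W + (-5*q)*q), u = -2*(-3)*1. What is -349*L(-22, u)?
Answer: -117962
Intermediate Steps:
u = 6 (u = 6*1 = 6)
L(W, q) = -23*W - 5*q**2 + 2*q (L(W, q) = 2*q + (-23*W - 5*q**2) = -23*W - 5*q**2 + 2*q)
-349*L(-22, u) = -349*(-23*(-22) - 5*6**2 + 2*6) = -349*(506 - 5*36 + 12) = -349*(506 - 180 + 12) = -349*338 = -117962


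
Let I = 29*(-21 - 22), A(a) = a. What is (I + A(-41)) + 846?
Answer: -442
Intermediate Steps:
I = -1247 (I = 29*(-43) = -1247)
(I + A(-41)) + 846 = (-1247 - 41) + 846 = -1288 + 846 = -442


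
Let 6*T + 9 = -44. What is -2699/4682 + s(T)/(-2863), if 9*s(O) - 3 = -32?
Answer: -69409355/120641094 ≈ -0.57534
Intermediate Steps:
T = -53/6 (T = -3/2 + (⅙)*(-44) = -3/2 - 22/3 = -53/6 ≈ -8.8333)
s(O) = -29/9 (s(O) = ⅓ + (⅑)*(-32) = ⅓ - 32/9 = -29/9)
-2699/4682 + s(T)/(-2863) = -2699/4682 - 29/9/(-2863) = -2699*1/4682 - 29/9*(-1/2863) = -2699/4682 + 29/25767 = -69409355/120641094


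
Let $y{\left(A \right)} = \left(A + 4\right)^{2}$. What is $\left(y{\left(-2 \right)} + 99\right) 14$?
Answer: $1442$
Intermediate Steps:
$y{\left(A \right)} = \left(4 + A\right)^{2}$
$\left(y{\left(-2 \right)} + 99\right) 14 = \left(\left(4 - 2\right)^{2} + 99\right) 14 = \left(2^{2} + 99\right) 14 = \left(4 + 99\right) 14 = 103 \cdot 14 = 1442$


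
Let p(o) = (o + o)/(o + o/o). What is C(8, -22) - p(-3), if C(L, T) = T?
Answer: -25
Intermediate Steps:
p(o) = 2*o/(1 + o) (p(o) = (2*o)/(o + 1) = (2*o)/(1 + o) = 2*o/(1 + o))
C(8, -22) - p(-3) = -22 - 2*(-3)/(1 - 3) = -22 - 2*(-3)/(-2) = -22 - 2*(-3)*(-1)/2 = -22 - 1*3 = -22 - 3 = -25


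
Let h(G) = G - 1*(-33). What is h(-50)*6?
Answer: -102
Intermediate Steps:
h(G) = 33 + G (h(G) = G + 33 = 33 + G)
h(-50)*6 = (33 - 50)*6 = -17*6 = -102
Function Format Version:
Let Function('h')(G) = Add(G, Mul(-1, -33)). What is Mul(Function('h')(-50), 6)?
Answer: -102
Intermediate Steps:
Function('h')(G) = Add(33, G) (Function('h')(G) = Add(G, 33) = Add(33, G))
Mul(Function('h')(-50), 6) = Mul(Add(33, -50), 6) = Mul(-17, 6) = -102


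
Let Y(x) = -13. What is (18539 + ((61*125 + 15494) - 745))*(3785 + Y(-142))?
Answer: 154323836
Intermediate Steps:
(18539 + ((61*125 + 15494) - 745))*(3785 + Y(-142)) = (18539 + ((61*125 + 15494) - 745))*(3785 - 13) = (18539 + ((7625 + 15494) - 745))*3772 = (18539 + (23119 - 745))*3772 = (18539 + 22374)*3772 = 40913*3772 = 154323836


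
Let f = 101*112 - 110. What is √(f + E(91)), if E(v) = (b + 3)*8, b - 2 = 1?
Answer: 75*√2 ≈ 106.07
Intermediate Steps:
b = 3 (b = 2 + 1 = 3)
E(v) = 48 (E(v) = (3 + 3)*8 = 6*8 = 48)
f = 11202 (f = 11312 - 110 = 11202)
√(f + E(91)) = √(11202 + 48) = √11250 = 75*√2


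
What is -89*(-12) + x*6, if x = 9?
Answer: 1122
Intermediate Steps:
-89*(-12) + x*6 = -89*(-12) + 9*6 = 1068 + 54 = 1122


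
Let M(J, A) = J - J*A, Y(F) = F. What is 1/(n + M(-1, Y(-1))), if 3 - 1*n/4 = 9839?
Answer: -1/39346 ≈ -2.5416e-5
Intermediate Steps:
n = -39344 (n = 12 - 4*9839 = 12 - 39356 = -39344)
M(J, A) = J - A*J
1/(n + M(-1, Y(-1))) = 1/(-39344 - (1 - 1*(-1))) = 1/(-39344 - (1 + 1)) = 1/(-39344 - 1*2) = 1/(-39344 - 2) = 1/(-39346) = -1/39346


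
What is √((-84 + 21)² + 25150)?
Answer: √29119 ≈ 170.64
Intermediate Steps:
√((-84 + 21)² + 25150) = √((-63)² + 25150) = √(3969 + 25150) = √29119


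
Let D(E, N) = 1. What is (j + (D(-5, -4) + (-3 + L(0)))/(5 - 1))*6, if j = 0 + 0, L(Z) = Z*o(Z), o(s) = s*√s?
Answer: -3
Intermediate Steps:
o(s) = s^(3/2)
L(Z) = Z^(5/2) (L(Z) = Z*Z^(3/2) = Z^(5/2))
j = 0
(j + (D(-5, -4) + (-3 + L(0)))/(5 - 1))*6 = (0 + (1 + (-3 + 0^(5/2)))/(5 - 1))*6 = (0 + (1 + (-3 + 0))/4)*6 = (0 + (1 - 3)*(¼))*6 = (0 - 2*¼)*6 = (0 - ½)*6 = -½*6 = -3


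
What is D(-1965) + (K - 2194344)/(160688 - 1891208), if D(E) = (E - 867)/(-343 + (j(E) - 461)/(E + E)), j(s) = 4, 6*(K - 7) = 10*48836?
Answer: 6029327343593/635981674680 ≈ 9.4803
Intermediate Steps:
K = 244201/3 (K = 7 + (10*48836)/6 = 7 + (⅙)*488360 = 7 + 244180/3 = 244201/3 ≈ 81400.)
D(E) = (-867 + E)/(-343 - 457/(2*E)) (D(E) = (E - 867)/(-343 + (4 - 461)/(E + E)) = (-867 + E)/(-343 - 457*1/(2*E)) = (-867 + E)/(-343 - 457/(2*E)))
D(-1965) + (K - 2194344)/(160688 - 1891208) = 2*(-1965)*(867 - 1*(-1965))/(457 + 686*(-1965)) + (244201/3 - 2194344)/(160688 - 1891208) = 2*(-1965)*(867 + 1965)/(457 - 1347990) - 6338831/3/(-1730520) = 2*(-1965)*2832/(-1347533) - 6338831/3*(-1/1730520) = 2*(-1965)*(-1/1347533)*2832 + 6338831/5191560 = 11129760/1347533 + 6338831/5191560 = 6029327343593/635981674680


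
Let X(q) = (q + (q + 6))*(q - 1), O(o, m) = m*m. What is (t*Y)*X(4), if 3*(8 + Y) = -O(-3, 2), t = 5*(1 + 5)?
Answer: -11760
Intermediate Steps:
O(o, m) = m**2
X(q) = (-1 + q)*(6 + 2*q) (X(q) = (q + (6 + q))*(-1 + q) = (6 + 2*q)*(-1 + q) = (-1 + q)*(6 + 2*q))
t = 30 (t = 5*6 = 30)
Y = -28/3 (Y = -8 + (-1*2**2)/3 = -8 + (-1*4)/3 = -8 + (1/3)*(-4) = -8 - 4/3 = -28/3 ≈ -9.3333)
(t*Y)*X(4) = (30*(-28/3))*(-6 + 2*4**2 + 4*4) = -280*(-6 + 2*16 + 16) = -280*(-6 + 32 + 16) = -280*42 = -11760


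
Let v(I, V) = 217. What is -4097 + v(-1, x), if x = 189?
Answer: -3880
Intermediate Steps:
-4097 + v(-1, x) = -4097 + 217 = -3880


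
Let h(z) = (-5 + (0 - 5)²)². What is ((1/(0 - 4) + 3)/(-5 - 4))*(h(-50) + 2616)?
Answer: -8294/9 ≈ -921.56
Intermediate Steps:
h(z) = 400 (h(z) = (-5 + (-5)²)² = (-5 + 25)² = 20² = 400)
((1/(0 - 4) + 3)/(-5 - 4))*(h(-50) + 2616) = ((1/(0 - 4) + 3)/(-5 - 4))*(400 + 2616) = ((1/(-4) + 3)/(-9))*3016 = ((-¼ + 3)*(-⅑))*3016 = ((11/4)*(-⅑))*3016 = -11/36*3016 = -8294/9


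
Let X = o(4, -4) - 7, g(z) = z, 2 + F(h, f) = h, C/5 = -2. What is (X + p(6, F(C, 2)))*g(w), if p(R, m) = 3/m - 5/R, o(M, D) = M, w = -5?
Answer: 245/12 ≈ 20.417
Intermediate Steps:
C = -10 (C = 5*(-2) = -10)
F(h, f) = -2 + h
p(R, m) = -5/R + 3/m
X = -3 (X = 4 - 7 = -3)
(X + p(6, F(C, 2)))*g(w) = (-3 + (-5/6 + 3/(-2 - 10)))*(-5) = (-3 + (-5*⅙ + 3/(-12)))*(-5) = (-3 + (-⅚ + 3*(-1/12)))*(-5) = (-3 + (-⅚ - ¼))*(-5) = (-3 - 13/12)*(-5) = -49/12*(-5) = 245/12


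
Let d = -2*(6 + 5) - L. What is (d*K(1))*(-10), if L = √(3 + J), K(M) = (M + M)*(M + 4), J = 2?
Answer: 2200 + 100*√5 ≈ 2423.6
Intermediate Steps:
K(M) = 2*M*(4 + M) (K(M) = (2*M)*(4 + M) = 2*M*(4 + M))
L = √5 (L = √(3 + 2) = √5 ≈ 2.2361)
d = -22 - √5 (d = -2*(6 + 5) - √5 = -2*11 - √5 = -22 - √5 ≈ -24.236)
(d*K(1))*(-10) = ((-22 - √5)*(2*1*(4 + 1)))*(-10) = ((-22 - √5)*(2*1*5))*(-10) = ((-22 - √5)*10)*(-10) = (-220 - 10*√5)*(-10) = 2200 + 100*√5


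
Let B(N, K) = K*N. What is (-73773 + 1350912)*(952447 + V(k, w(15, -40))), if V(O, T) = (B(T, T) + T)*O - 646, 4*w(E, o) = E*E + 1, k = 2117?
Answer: 39996952612041/4 ≈ 9.9992e+12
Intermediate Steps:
w(E, o) = ¼ + E²/4 (w(E, o) = (E*E + 1)/4 = (E² + 1)/4 = (1 + E²)/4 = ¼ + E²/4)
V(O, T) = -646 + O*(T + T²) (V(O, T) = (T*T + T)*O - 646 = (T² + T)*O - 646 = (T + T²)*O - 646 = O*(T + T²) - 646 = -646 + O*(T + T²))
(-73773 + 1350912)*(952447 + V(k, w(15, -40))) = (-73773 + 1350912)*(952447 + (-646 + 2117*(¼ + (¼)*15²) + 2117*(¼ + (¼)*15²)²)) = 1277139*(952447 + (-646 + 2117*(¼ + (¼)*225) + 2117*(¼ + (¼)*225)²)) = 1277139*(952447 + (-646 + 2117*(¼ + 225/4) + 2117*(¼ + 225/4)²)) = 1277139*(952447 + (-646 + 2117*(113/2) + 2117*(113/2)²)) = 1277139*(952447 + (-646 + 239221/2 + 2117*(12769/4))) = 1277139*(952447 + (-646 + 239221/2 + 27031973/4)) = 1277139*(952447 + 27507831/4) = 1277139*(31317619/4) = 39996952612041/4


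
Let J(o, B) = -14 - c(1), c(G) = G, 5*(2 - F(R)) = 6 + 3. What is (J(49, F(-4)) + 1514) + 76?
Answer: 1575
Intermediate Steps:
F(R) = 1/5 (F(R) = 2 - (6 + 3)/5 = 2 - 1/5*9 = 2 - 9/5 = 1/5)
J(o, B) = -15 (J(o, B) = -14 - 1*1 = -14 - 1 = -15)
(J(49, F(-4)) + 1514) + 76 = (-15 + 1514) + 76 = 1499 + 76 = 1575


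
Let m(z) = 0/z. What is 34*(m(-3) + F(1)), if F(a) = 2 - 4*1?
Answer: -68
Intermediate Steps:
F(a) = -2 (F(a) = 2 - 4 = -2)
m(z) = 0
34*(m(-3) + F(1)) = 34*(0 - 2) = 34*(-2) = -68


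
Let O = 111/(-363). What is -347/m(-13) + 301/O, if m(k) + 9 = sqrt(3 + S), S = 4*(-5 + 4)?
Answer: -2870971/3034 + 347*I/82 ≈ -946.27 + 4.2317*I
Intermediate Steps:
S = -4 (S = 4*(-1) = -4)
m(k) = -9 + I (m(k) = -9 + sqrt(3 - 4) = -9 + sqrt(-1) = -9 + I)
O = -37/121 (O = 111*(-1/363) = -37/121 ≈ -0.30579)
-347/m(-13) + 301/O = -347*(-9 - I)/82 + 301/(-37/121) = -347*(-9 - I)/82 + 301*(-121/37) = -347*(-9 - I)/82 - 36421/37 = -36421/37 - 347*(-9 - I)/82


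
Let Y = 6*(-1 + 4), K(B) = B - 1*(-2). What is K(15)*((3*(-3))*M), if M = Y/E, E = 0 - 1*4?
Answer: 1377/2 ≈ 688.50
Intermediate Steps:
K(B) = 2 + B (K(B) = B + 2 = 2 + B)
Y = 18 (Y = 6*3 = 18)
E = -4 (E = 0 - 4 = -4)
M = -9/2 (M = 18/(-4) = 18*(-¼) = -9/2 ≈ -4.5000)
K(15)*((3*(-3))*M) = (2 + 15)*((3*(-3))*(-9/2)) = 17*(-9*(-9/2)) = 17*(81/2) = 1377/2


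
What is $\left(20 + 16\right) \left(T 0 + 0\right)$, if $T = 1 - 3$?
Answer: $0$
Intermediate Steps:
$T = -2$ ($T = 1 - 3 = -2$)
$\left(20 + 16\right) \left(T 0 + 0\right) = \left(20 + 16\right) \left(\left(-2\right) 0 + 0\right) = 36 \left(0 + 0\right) = 36 \cdot 0 = 0$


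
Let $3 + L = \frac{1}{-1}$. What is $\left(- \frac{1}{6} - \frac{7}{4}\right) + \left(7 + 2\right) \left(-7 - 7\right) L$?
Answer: $\frac{6025}{12} \approx 502.08$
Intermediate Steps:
$L = -4$ ($L = -3 + \frac{1}{-1} = -3 - 1 = -4$)
$\left(- \frac{1}{6} - \frac{7}{4}\right) + \left(7 + 2\right) \left(-7 - 7\right) L = \left(- \frac{1}{6} - \frac{7}{4}\right) + \left(7 + 2\right) \left(-7 - 7\right) \left(-4\right) = \left(\left(-1\right) \frac{1}{6} - \frac{7}{4}\right) + 9 \left(-7 - 7\right) \left(-4\right) = \left(- \frac{1}{6} - \frac{7}{4}\right) + 9 \left(-14\right) \left(-4\right) = - \frac{23}{12} - -504 = - \frac{23}{12} + 504 = \frac{6025}{12}$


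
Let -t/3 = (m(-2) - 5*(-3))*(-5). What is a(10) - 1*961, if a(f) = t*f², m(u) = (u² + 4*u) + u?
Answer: 12539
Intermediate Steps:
m(u) = u² + 5*u
t = 135 (t = -3*(-2*(5 - 2) - 5*(-3))*(-5) = -3*(-2*3 + 15)*(-5) = -3*(-6 + 15)*(-5) = -27*(-5) = -3*(-45) = 135)
a(f) = 135*f²
a(10) - 1*961 = 135*10² - 1*961 = 135*100 - 961 = 13500 - 961 = 12539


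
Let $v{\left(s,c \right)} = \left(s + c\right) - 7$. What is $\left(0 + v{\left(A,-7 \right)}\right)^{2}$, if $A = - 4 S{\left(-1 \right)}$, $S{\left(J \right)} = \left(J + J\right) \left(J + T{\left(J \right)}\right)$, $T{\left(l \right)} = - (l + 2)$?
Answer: $900$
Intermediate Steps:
$T{\left(l \right)} = -2 - l$ ($T{\left(l \right)} = - (2 + l) = -2 - l$)
$S{\left(J \right)} = - 4 J$ ($S{\left(J \right)} = \left(J + J\right) \left(J - \left(2 + J\right)\right) = 2 J \left(-2\right) = - 4 J$)
$A = -16$ ($A = - 4 \left(\left(-4\right) \left(-1\right)\right) = \left(-4\right) 4 = -16$)
$v{\left(s,c \right)} = -7 + c + s$ ($v{\left(s,c \right)} = \left(c + s\right) - 7 = -7 + c + s$)
$\left(0 + v{\left(A,-7 \right)}\right)^{2} = \left(0 - 30\right)^{2} = \left(-30\right)^{2} = 900$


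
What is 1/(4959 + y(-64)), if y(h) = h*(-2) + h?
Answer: 1/5023 ≈ 0.00019908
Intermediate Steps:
y(h) = -h (y(h) = -2*h + h = -h)
1/(4959 + y(-64)) = 1/(4959 - 1*(-64)) = 1/(4959 + 64) = 1/5023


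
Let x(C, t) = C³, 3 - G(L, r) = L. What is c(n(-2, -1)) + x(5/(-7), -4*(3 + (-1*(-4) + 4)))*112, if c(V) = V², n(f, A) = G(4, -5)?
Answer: -1951/49 ≈ -39.816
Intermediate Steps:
G(L, r) = 3 - L
n(f, A) = -1 (n(f, A) = 3 - 1*4 = 3 - 4 = -1)
c(n(-2, -1)) + x(5/(-7), -4*(3 + (-1*(-4) + 4)))*112 = (-1)² + (5/(-7))³*112 = 1 + (5*(-⅐))³*112 = 1 + (-5/7)³*112 = 1 - 125/343*112 = 1 - 2000/49 = -1951/49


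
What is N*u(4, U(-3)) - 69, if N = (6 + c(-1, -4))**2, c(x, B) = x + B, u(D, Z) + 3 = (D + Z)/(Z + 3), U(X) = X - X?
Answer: -212/3 ≈ -70.667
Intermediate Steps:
U(X) = 0
u(D, Z) = -3 + (D + Z)/(3 + Z) (u(D, Z) = -3 + (D + Z)/(Z + 3) = -3 + (D + Z)/(3 + Z))
c(x, B) = B + x
N = 1 (N = (6 + (-4 - 1))**2 = (6 - 5)**2 = 1**2 = 1)
N*u(4, U(-3)) - 69 = 1*((-9 + 4 - 2*0)/(3 + 0)) - 69 = 1*((-9 + 4 + 0)/3) - 69 = 1*((1/3)*(-5)) - 69 = 1*(-5/3) - 69 = -5/3 - 69 = -212/3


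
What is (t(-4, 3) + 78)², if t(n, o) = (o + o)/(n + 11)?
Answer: 304704/49 ≈ 6218.4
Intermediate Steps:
t(n, o) = 2*o/(11 + n) (t(n, o) = (2*o)/(11 + n) = 2*o/(11 + n))
(t(-4, 3) + 78)² = (2*3/(11 - 4) + 78)² = (2*3/7 + 78)² = (2*3*(⅐) + 78)² = (6/7 + 78)² = (552/7)² = 304704/49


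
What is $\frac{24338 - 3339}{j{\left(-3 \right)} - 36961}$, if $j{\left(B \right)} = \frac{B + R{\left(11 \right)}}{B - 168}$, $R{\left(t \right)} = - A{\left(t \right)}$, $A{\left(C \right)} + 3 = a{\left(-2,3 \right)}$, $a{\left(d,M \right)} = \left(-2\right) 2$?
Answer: $- \frac{3590829}{6320335} \approx -0.56814$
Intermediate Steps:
$a{\left(d,M \right)} = -4$
$A{\left(C \right)} = -7$ ($A{\left(C \right)} = -3 - 4 = -7$)
$R{\left(t \right)} = 7$ ($R{\left(t \right)} = \left(-1\right) \left(-7\right) = 7$)
$j{\left(B \right)} = \frac{7 + B}{-168 + B}$ ($j{\left(B \right)} = \frac{B + 7}{B - 168} = \frac{7 + B}{-168 + B}$)
$\frac{24338 - 3339}{j{\left(-3 \right)} - 36961} = \frac{24338 - 3339}{\frac{7 - 3}{-168 - 3} - 36961} = \frac{20999}{\frac{1}{-171} \cdot 4 - 36961} = \frac{20999}{\left(- \frac{1}{171}\right) 4 - 36961} = \frac{20999}{- \frac{4}{171} - 36961} = \frac{20999}{- \frac{6320335}{171}} = 20999 \left(- \frac{171}{6320335}\right) = - \frac{3590829}{6320335}$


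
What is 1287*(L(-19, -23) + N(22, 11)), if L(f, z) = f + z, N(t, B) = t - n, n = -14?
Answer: -7722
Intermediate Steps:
N(t, B) = 14 + t (N(t, B) = t - 1*(-14) = t + 14 = 14 + t)
1287*(L(-19, -23) + N(22, 11)) = 1287*((-19 - 23) + (14 + 22)) = 1287*(-42 + 36) = 1287*(-6) = -7722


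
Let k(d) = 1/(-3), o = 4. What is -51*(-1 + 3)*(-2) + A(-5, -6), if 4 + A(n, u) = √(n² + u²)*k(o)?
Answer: 200 - √61/3 ≈ 197.40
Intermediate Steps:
k(d) = -⅓
A(n, u) = -4 - √(n² + u²)/3 (A(n, u) = -4 + √(n² + u²)*(-⅓) = -4 - √(n² + u²)/3)
-51*(-1 + 3)*(-2) + A(-5, -6) = -51*(-1 + 3)*(-2) + (-4 - √((-5)² + (-6)²)/3) = -102*(-2) + (-4 - √(25 + 36)/3) = -51*(-4) + (-4 - √61/3) = 204 + (-4 - √61/3) = 200 - √61/3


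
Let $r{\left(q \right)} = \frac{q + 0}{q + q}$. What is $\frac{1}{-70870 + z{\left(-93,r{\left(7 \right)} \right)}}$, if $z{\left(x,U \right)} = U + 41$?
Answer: $- \frac{2}{141657} \approx -1.4119 \cdot 10^{-5}$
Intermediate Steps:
$r{\left(q \right)} = \frac{1}{2}$ ($r{\left(q \right)} = \frac{q}{2 q} = q \frac{1}{2 q} = \frac{1}{2}$)
$z{\left(x,U \right)} = 41 + U$
$\frac{1}{-70870 + z{\left(-93,r{\left(7 \right)} \right)}} = \frac{1}{-70870 + \left(41 + \frac{1}{2}\right)} = \frac{1}{-70870 + \frac{83}{2}} = \frac{1}{- \frac{141657}{2}} = - \frac{2}{141657}$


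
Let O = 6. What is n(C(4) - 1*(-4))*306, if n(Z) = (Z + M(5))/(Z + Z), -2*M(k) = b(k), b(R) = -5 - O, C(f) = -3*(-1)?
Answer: 3825/14 ≈ 273.21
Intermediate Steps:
C(f) = 3
b(R) = -11 (b(R) = -5 - 1*6 = -5 - 6 = -11)
M(k) = 11/2 (M(k) = -½*(-11) = 11/2)
n(Z) = (11/2 + Z)/(2*Z) (n(Z) = (Z + 11/2)/(Z + Z) = (11/2 + Z)/((2*Z)) = (11/2 + Z)*(1/(2*Z)) = (11/2 + Z)/(2*Z))
n(C(4) - 1*(-4))*306 = ((11 + 2*(3 - 1*(-4)))/(4*(3 - 1*(-4))))*306 = ((11 + 2*(3 + 4))/(4*(3 + 4)))*306 = ((¼)*(11 + 2*7)/7)*306 = ((¼)*(⅐)*(11 + 14))*306 = ((¼)*(⅐)*25)*306 = (25/28)*306 = 3825/14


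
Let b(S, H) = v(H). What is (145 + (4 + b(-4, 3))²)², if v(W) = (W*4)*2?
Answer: 863041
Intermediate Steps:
v(W) = 8*W (v(W) = (4*W)*2 = 8*W)
b(S, H) = 8*H
(145 + (4 + b(-4, 3))²)² = (145 + (4 + 8*3)²)² = (145 + (4 + 24)²)² = (145 + 28²)² = (145 + 784)² = 929² = 863041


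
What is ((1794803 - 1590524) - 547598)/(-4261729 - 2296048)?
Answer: 343319/6557777 ≈ 0.052353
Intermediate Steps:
((1794803 - 1590524) - 547598)/(-4261729 - 2296048) = (204279 - 547598)/(-6557777) = -343319*(-1/6557777) = 343319/6557777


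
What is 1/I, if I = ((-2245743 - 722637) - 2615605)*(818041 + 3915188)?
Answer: -1/26430279737565 ≈ -3.7835e-14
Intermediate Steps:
I = -26430279737565 (I = (-2968380 - 2615605)*4733229 = -5583985*4733229 = -26430279737565)
1/I = 1/(-26430279737565) = -1/26430279737565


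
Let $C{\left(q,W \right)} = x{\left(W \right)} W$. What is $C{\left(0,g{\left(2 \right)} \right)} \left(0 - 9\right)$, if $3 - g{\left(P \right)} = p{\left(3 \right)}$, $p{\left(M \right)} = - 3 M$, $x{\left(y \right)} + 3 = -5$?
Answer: $864$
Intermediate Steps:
$x{\left(y \right)} = -8$ ($x{\left(y \right)} = -3 - 5 = -8$)
$g{\left(P \right)} = 12$ ($g{\left(P \right)} = 3 - \left(-3\right) 3 = 3 - -9 = 3 + 9 = 12$)
$C{\left(q,W \right)} = - 8 W$
$C{\left(0,g{\left(2 \right)} \right)} \left(0 - 9\right) = \left(-8\right) 12 \left(0 - 9\right) = \left(-96\right) \left(-9\right) = 864$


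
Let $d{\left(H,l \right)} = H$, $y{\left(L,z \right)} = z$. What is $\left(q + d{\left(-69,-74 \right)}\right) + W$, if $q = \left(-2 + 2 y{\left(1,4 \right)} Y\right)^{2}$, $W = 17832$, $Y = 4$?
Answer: $18663$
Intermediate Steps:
$q = 900$ ($q = \left(-2 + 2 \cdot 4 \cdot 4\right)^{2} = \left(-2 + 8 \cdot 4\right)^{2} = \left(-2 + 32\right)^{2} = 30^{2} = 900$)
$\left(q + d{\left(-69,-74 \right)}\right) + W = \left(900 - 69\right) + 17832 = 831 + 17832 = 18663$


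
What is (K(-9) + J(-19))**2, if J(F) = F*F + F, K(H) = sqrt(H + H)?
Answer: 116946 + 2052*I*sqrt(2) ≈ 1.1695e+5 + 2902.0*I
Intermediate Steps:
K(H) = sqrt(2)*sqrt(H) (K(H) = sqrt(2*H) = sqrt(2)*sqrt(H))
J(F) = F + F**2 (J(F) = F**2 + F = F + F**2)
(K(-9) + J(-19))**2 = (sqrt(2)*sqrt(-9) - 19*(1 - 19))**2 = (sqrt(2)*(3*I) - 19*(-18))**2 = (3*I*sqrt(2) + 342)**2 = (342 + 3*I*sqrt(2))**2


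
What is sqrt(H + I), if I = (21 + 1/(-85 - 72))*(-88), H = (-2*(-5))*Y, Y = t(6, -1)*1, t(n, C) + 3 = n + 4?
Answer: I*sqrt(43812106)/157 ≈ 42.16*I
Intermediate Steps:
t(n, C) = 1 + n (t(n, C) = -3 + (n + 4) = -3 + (4 + n) = 1 + n)
Y = 7 (Y = (1 + 6)*1 = 7*1 = 7)
H = 70 (H = -2*(-5)*7 = 10*7 = 70)
I = -290048/157 (I = (21 + 1/(-157))*(-88) = (21 - 1/157)*(-88) = (3296/157)*(-88) = -290048/157 ≈ -1847.4)
sqrt(H + I) = sqrt(70 - 290048/157) = sqrt(-279058/157) = I*sqrt(43812106)/157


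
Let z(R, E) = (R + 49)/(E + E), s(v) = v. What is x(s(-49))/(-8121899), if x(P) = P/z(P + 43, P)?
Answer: -4802/349241657 ≈ -1.3750e-5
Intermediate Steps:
z(R, E) = (49 + R)/(2*E) (z(R, E) = (49 + R)/((2*E)) = (49 + R)*(1/(2*E)) = (49 + R)/(2*E))
x(P) = 2*P²/(92 + P) (x(P) = P/(((49 + (P + 43))/(2*P))) = P/(((49 + (43 + P))/(2*P))) = P/(((92 + P)/(2*P))) = P*(2*P/(92 + P)) = 2*P²/(92 + P))
x(s(-49))/(-8121899) = (2*(-49)²/(92 - 49))/(-8121899) = (2*2401/43)*(-1/8121899) = (2*2401*(1/43))*(-1/8121899) = (4802/43)*(-1/8121899) = -4802/349241657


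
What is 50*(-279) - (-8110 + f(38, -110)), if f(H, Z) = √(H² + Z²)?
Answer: -5840 - 2*√3386 ≈ -5956.4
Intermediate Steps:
50*(-279) - (-8110 + f(38, -110)) = 50*(-279) - (-8110 + √(38² + (-110)²)) = -13950 - (-8110 + √(1444 + 12100)) = -13950 - (-8110 + √13544) = -13950 - (-8110 + 2*√3386) = -13950 + (8110 - 2*√3386) = -5840 - 2*√3386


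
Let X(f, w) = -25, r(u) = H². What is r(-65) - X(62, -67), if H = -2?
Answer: 29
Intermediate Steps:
r(u) = 4 (r(u) = (-2)² = 4)
r(-65) - X(62, -67) = 4 - 1*(-25) = 4 + 25 = 29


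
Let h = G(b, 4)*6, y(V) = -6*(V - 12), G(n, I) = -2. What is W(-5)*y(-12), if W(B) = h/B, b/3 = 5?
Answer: 1728/5 ≈ 345.60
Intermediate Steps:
b = 15 (b = 3*5 = 15)
y(V) = 72 - 6*V (y(V) = -6*(-12 + V) = 72 - 6*V)
h = -12 (h = -2*6 = -12)
W(B) = -12/B
W(-5)*y(-12) = (-12/(-5))*(72 - 6*(-12)) = (-12*(-⅕))*(72 + 72) = (12/5)*144 = 1728/5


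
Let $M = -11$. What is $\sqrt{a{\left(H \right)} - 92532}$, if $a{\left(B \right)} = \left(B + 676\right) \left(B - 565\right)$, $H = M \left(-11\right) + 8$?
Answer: $2 i \sqrt{110878} \approx 665.97 i$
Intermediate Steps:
$H = 129$ ($H = \left(-11\right) \left(-11\right) + 8 = 121 + 8 = 129$)
$a{\left(B \right)} = \left(-565 + B\right) \left(676 + B\right)$ ($a{\left(B \right)} = \left(676 + B\right) \left(-565 + B\right) = \left(-565 + B\right) \left(676 + B\right)$)
$\sqrt{a{\left(H \right)} - 92532} = \sqrt{\left(-381940 + 129^{2} + 111 \cdot 129\right) - 92532} = \sqrt{\left(-381940 + 16641 + 14319\right) - 92532} = \sqrt{-350980 - 92532} = \sqrt{-443512} = 2 i \sqrt{110878}$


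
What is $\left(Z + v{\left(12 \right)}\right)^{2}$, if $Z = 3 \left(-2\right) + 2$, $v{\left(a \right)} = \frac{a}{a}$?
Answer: $9$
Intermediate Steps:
$v{\left(a \right)} = 1$
$Z = -4$ ($Z = -6 + 2 = -4$)
$\left(Z + v{\left(12 \right)}\right)^{2} = \left(-4 + 1\right)^{2} = \left(-3\right)^{2} = 9$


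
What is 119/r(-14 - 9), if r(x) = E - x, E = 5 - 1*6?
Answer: 119/22 ≈ 5.4091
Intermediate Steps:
E = -1 (E = 5 - 6 = -1)
r(x) = -1 - x
119/r(-14 - 9) = 119/(-1 - (-14 - 9)) = 119/(-1 - 1*(-23)) = 119/(-1 + 23) = 119/22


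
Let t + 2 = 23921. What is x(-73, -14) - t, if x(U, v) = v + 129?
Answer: -23804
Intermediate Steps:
x(U, v) = 129 + v
t = 23919 (t = -2 + 23921 = 23919)
x(-73, -14) - t = (129 - 14) - 1*23919 = 115 - 23919 = -23804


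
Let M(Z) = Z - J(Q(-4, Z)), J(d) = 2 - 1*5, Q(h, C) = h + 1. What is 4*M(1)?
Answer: 16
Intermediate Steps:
Q(h, C) = 1 + h
J(d) = -3 (J(d) = 2 - 5 = -3)
M(Z) = 3 + Z (M(Z) = Z - 1*(-3) = Z + 3 = 3 + Z)
4*M(1) = 4*(3 + 1) = 4*4 = 16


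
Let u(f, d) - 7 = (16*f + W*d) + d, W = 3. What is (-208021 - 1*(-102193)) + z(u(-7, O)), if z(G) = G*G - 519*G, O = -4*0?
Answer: -40308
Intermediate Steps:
O = 0
u(f, d) = 7 + 4*d + 16*f (u(f, d) = 7 + ((16*f + 3*d) + d) = 7 + ((3*d + 16*f) + d) = 7 + (4*d + 16*f) = 7 + 4*d + 16*f)
z(G) = G² - 519*G
(-208021 - 1*(-102193)) + z(u(-7, O)) = (-208021 - 1*(-102193)) + (7 + 4*0 + 16*(-7))*(-519 + (7 + 4*0 + 16*(-7))) = (-208021 + 102193) + (7 + 0 - 112)*(-519 + (7 + 0 - 112)) = -105828 - 105*(-519 - 105) = -105828 - 105*(-624) = -105828 + 65520 = -40308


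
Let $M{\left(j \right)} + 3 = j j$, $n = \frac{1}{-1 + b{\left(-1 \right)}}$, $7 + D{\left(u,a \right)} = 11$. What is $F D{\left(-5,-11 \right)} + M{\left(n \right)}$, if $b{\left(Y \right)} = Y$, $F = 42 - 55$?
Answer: $- \frac{219}{4} \approx -54.75$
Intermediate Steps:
$D{\left(u,a \right)} = 4$ ($D{\left(u,a \right)} = -7 + 11 = 4$)
$F = -13$
$n = - \frac{1}{2}$ ($n = \frac{1}{-1 - 1} = \frac{1}{-2} = - \frac{1}{2} \approx -0.5$)
$M{\left(j \right)} = -3 + j^{2}$ ($M{\left(j \right)} = -3 + j j = -3 + j^{2}$)
$F D{\left(-5,-11 \right)} + M{\left(n \right)} = \left(-13\right) 4 - \left(3 - \left(- \frac{1}{2}\right)^{2}\right) = -52 + \left(-3 + \frac{1}{4}\right) = -52 - \frac{11}{4} = - \frac{219}{4}$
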